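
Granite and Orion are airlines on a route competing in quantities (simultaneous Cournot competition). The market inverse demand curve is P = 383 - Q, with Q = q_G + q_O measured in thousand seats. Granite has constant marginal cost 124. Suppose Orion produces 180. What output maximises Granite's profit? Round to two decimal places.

39.50

With the rival's output fixed at 180, Granite's profit is π_G = (383 - 180 - q_G)q_G - (124q_G) = (203 - q_G)q_G - (124q_G).
∂π_G/∂q_G = 79 - 2q_G = 0, so q_G = 79/2.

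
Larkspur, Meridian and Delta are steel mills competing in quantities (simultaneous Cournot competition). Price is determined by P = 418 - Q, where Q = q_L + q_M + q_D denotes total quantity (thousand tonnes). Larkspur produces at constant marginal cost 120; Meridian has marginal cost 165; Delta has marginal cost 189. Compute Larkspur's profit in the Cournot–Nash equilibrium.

Larkspur's profit: π_L = (418 - Q)q_L - (120q_L). Setting ∂π_L/∂q_L = 0: 298 - 2q_L - (q_M + q_D) = 0.
Meridian's first-order condition: 253 - 2q_M - (q_L + q_D) = 0.
Delta's first-order condition: 229 - 2q_D - (q_L + q_M) = 0.
Summing all 3 equations gives 780 − 4Q = 0, hence Q = 195.
Back-substituting: q_L = (298 − 195) = 103, q_M = (253 − 195) = 58, q_D = (229 − 195) = 34.
Price P = 418 - 195 = 223.
Larkspur's profit: (223 - 120)·103 = 10609.

10609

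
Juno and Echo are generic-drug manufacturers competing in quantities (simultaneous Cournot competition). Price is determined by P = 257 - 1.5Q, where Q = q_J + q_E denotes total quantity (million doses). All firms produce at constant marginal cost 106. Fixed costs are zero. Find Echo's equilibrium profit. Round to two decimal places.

1688.96

A representative firm's profit is π_i = q_i(257 - 1.5Q) - 106q_i.
Setting ∂π_i/∂q_i = 0 with rivals' quantities fixed: 151 - 3q_i - (3/2)q_j = 0.
With identical firms every q_j equals q_i, so q_j = q_i and 151 = (9/2)q_i, giving q_i = 302/9.
Price P = 257 - (3/2)·(604/9) = 469/3.
Echo's profit: (469/3 - 106)·(302/9) = 1688.9630.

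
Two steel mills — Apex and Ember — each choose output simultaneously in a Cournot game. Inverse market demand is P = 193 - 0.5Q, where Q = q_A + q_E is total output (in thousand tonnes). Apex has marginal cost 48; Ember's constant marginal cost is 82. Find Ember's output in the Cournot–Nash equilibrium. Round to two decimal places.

51.33

Apex's profit: π_A = (193 - 0.5Q)q_A - (48q_A). Setting ∂π_A/∂q_A = 0: 145 - q_A - (1/2)(q_E) = 0.
Ember's profit: π_E = (193 - 0.5Q)q_E - (82q_E). Setting ∂π_E/∂q_E = 0: 111 - q_E - (1/2)(q_A) = 0.
So q_A = (145 - (1/2)q_E) and q_E = (111 - (1/2)q_A).
Substituting one into the other gives q_A = 358/3 and q_E = 154/3.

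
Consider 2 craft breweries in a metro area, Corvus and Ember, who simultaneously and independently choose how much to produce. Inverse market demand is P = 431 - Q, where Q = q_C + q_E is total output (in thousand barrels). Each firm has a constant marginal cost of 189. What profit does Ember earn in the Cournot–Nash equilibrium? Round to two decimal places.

Each firm earns π_i = (431 - Q)q_i - 189q_i.
First-order condition (treating rivals' output as given): 242 - 2q_i - q_j = 0.
With identical firms every q_j equals q_i, so q_j = q_i and 242 = 3q_i, giving q_i = 242/3.
Price P = 431 - 484/3 = 809/3.
Ember's profit: (809/3 - 189)·(242/3) = 6507.1111.

6507.11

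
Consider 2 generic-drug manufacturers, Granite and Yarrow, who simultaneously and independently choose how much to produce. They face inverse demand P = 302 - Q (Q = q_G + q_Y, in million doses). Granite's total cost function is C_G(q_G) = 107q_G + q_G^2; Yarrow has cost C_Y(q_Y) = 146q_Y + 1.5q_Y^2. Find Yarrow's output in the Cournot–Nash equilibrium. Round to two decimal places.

22.58

Granite's profit: π_G = (302 - Q)q_G - (107q_G + q_G²). Setting ∂π_G/∂q_G = 0: 195 - 4q_G - (q_Y) = 0.
Yarrow's first-order condition: 156 - 5q_Y - (q_G) = 0.
Rearranging gives the reaction functions q_G = (195 - q_Y)/4 and q_Y = (156 - q_G)/5.
Solving the pair: q_G = 819/19, q_Y = 429/19.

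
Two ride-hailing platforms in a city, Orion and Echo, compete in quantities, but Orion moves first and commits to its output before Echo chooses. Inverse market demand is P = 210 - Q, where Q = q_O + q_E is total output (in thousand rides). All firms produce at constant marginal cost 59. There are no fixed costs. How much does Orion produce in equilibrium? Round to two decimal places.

The follower Echo best-responds to any q_O: π_E = (210 - Q)q_E - 59q_E.
∂π_E/∂q_E = 151 - q_O - 2q_E = 0 gives the reaction function q_E = (151 - q_O)/2.
The leader anticipates this reaction. Substituting into P = 210 - Q gives P = 269/2 - (1/2)q_O, so π_O = (269/2 - (1/2)q_O)q_O - 59q_O.
Maximising: ∂π_O/∂q_O = 151/2 - q_O = 0, giving q_O = 151/2.
Then q_E = (151 - 151/2)/2 = 151/4.

75.50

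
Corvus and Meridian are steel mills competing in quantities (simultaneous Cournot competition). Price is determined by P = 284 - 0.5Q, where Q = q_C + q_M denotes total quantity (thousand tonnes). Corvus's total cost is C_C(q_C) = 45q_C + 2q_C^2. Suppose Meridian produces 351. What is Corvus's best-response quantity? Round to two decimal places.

With the rival's output fixed at 351, Corvus's profit is π_C = (284 - (1/2)·351 - (1/2)q_C)q_C - (45q_C + 2q_C²) = (217/2 - (1/2)q_C)q_C - (45q_C + 2q_C²).
∂π_C/∂q_C = 127/2 - 5q_C = 0, so q_C = 127/10.

12.70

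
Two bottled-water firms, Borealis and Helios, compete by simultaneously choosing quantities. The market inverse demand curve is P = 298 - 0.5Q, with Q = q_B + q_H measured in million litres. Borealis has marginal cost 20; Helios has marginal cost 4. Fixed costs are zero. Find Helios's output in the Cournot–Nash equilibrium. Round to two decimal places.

206.67

Borealis's profit: π_B = (298 - 0.5Q)q_B - (20q_B). Setting ∂π_B/∂q_B = 0: 278 - q_B - (1/2)(q_H) = 0.
Helios's first-order condition: 294 - q_H - (1/2)(q_B) = 0.
Rearranging gives the reaction functions q_B = (278 - (1/2)q_H) and q_H = (294 - (1/2)q_B).
Substituting one into the other gives q_B = 524/3 and q_H = 620/3.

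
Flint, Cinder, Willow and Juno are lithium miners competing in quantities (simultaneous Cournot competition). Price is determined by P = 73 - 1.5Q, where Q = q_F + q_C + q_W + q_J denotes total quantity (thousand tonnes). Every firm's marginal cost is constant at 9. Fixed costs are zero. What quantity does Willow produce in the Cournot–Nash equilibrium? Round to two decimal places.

8.53

Each firm earns π_i = (73 - 1.5Q)q_i - 9q_i.
Setting ∂π_i/∂q_i = 0 with rivals' quantities fixed: 64 - 3q_i - (3/2)·Σ_{j≠i} q_j = 0.
With identical firms every q_j equals q_i, so Σ_{j≠i} q_j = 3q_i and 64 = (15/2)q_i, giving q_i = 128/15.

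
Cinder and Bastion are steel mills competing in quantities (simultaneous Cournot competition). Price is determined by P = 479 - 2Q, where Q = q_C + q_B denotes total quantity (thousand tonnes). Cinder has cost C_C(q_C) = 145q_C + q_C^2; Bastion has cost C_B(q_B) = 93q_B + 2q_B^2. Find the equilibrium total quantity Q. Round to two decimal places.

Cinder's profit: π_C = (479 - 2Q)q_C - (145q_C + q_C²). Setting ∂π_C/∂q_C = 0: 334 - 6q_C - 2(q_B) = 0.
Bastion's first-order condition: 386 - 8q_B - 2(q_C) = 0.
Rearranging gives the reaction functions q_C = (334 - 2q_B)/6 and q_B = (386 - 2q_C)/8.
Solving the pair: q_C = 475/11, q_B = 412/11.
Total output Q = 475/11 + 412/11 = 887/11.

80.64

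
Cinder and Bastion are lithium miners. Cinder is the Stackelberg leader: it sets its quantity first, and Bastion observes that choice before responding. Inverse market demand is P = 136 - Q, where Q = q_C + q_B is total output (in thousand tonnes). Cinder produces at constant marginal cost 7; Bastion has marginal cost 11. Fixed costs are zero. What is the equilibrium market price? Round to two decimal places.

Solve by backward induction. Given q_C, the follower Bastion maximises π_B = (136 - q_C - q_B)q_B - 11q_B.
∂π_B/∂q_B = 125 - q_C - 2q_B = 0 gives the reaction function q_B = (125 - q_C)/2.
Cinder substitutes q_B(q_C) into its own profit: π_C = q_C(136 - q_C - (125 - q_C)/2) - 7q_C = (147/2 - (1/2)q_C)q_C - 7q_C.
Maximising: ∂π_C/∂q_C = 133/2 - q_C = 0, giving q_C = 133/2.
Then q_B = (125 - 133/2)/2 = 117/4.
Total output Q = 383/4, so price P = 136 - 383/4 = 161/4.

40.25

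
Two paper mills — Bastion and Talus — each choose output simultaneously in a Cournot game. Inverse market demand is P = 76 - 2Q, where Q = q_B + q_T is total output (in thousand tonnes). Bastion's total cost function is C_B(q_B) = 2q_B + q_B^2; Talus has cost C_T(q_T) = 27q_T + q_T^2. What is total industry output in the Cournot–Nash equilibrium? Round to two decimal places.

15.38

Bastion's profit: π_B = (76 - 2Q)q_B - (2q_B + q_B²). Setting ∂π_B/∂q_B = 0: 74 - 6q_B - 2(q_T) = 0.
Talus's profit: π_T = (76 - 2Q)q_T - (27q_T + q_T²). Setting ∂π_T/∂q_T = 0: 49 - 6q_T - 2(q_B) = 0.
So q_B = (74 - 2q_T)/6 and q_T = (49 - 2q_B)/6.
Substituting one into the other gives q_B = 173/16 and q_T = 73/16.
Total output Q = 173/16 + 73/16 = 123/8.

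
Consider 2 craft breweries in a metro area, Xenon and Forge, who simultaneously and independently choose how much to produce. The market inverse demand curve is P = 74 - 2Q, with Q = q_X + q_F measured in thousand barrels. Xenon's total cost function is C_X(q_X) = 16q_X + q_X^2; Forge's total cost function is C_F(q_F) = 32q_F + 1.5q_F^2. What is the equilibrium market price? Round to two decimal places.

Xenon's profit: π_X = (74 - 2Q)q_X - (16q_X + q_X²). Setting ∂π_X/∂q_X = 0: 58 - 6q_X - 2(q_F) = 0.
Forge's profit: π_F = (74 - 2Q)q_F - (32q_F + (3/2)q_F²). Setting ∂π_F/∂q_F = 0: 42 - 7q_F - 2(q_X) = 0.
Rearranging gives the reaction functions q_X = (58 - 2q_F)/6 and q_F = (42 - 2q_X)/7.
Substituting one into the other gives q_X = 161/19 and q_F = 68/19.
Total output Q = 229/19, so price P = 74 - 2·(229/19) = 948/19.

49.89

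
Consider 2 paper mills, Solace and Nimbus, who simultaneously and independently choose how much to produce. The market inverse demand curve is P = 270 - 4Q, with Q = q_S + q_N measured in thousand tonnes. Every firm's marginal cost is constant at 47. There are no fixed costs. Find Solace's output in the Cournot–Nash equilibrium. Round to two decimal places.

18.58

A representative firm's profit is π_i = q_i(270 - 4Q) - 47q_i.
First-order condition (treating rivals' output as given): 223 - 8q_i - 4q_j = 0.
With identical firms every q_j equals q_i, so q_j = q_i and 223 = 12q_i, giving q_i = 223/12.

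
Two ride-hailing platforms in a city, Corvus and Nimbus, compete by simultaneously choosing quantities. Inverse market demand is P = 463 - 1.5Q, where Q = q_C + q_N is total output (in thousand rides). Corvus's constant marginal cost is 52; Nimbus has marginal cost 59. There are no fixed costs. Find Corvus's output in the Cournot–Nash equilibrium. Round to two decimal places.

92.89

Corvus's profit: π_C = (463 - 1.5Q)q_C - (52q_C). Setting ∂π_C/∂q_C = 0: 411 - 3q_C - (3/2)(q_N) = 0.
Nimbus's profit: π_N = (463 - 1.5Q)q_N - (59q_N). Setting ∂π_N/∂q_N = 0: 404 - 3q_N - (3/2)(q_C) = 0.
Rearranging gives the reaction functions q_C = (411 - (3/2)q_N)/3 and q_N = (404 - (3/2)q_C)/3.
Substituting one into the other gives q_C = 836/9 and q_N = 794/9.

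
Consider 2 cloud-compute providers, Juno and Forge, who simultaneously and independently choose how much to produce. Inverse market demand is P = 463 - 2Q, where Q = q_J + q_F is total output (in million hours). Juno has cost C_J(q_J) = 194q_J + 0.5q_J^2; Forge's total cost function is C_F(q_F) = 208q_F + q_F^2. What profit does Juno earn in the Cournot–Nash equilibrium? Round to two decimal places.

Juno's profit: π_J = (463 - 2Q)q_J - (194q_J + (1/2)q_J²). Setting ∂π_J/∂q_J = 0: 269 - 5q_J - 2(q_F) = 0.
Forge's first-order condition: 255 - 6q_F - 2(q_J) = 0.
Rearranging gives the reaction functions q_J = (269 - 2q_F)/5 and q_F = (255 - 2q_J)/6.
Solving the pair: q_J = 552/13, q_F = 737/26.
Price P = 463 - 2·(1841/26) = 321.3846.
Juno's profit: 321.3846·(552/13) - 194·(552/13) - (1/2)(552/13)² = 4507.4556.

4507.46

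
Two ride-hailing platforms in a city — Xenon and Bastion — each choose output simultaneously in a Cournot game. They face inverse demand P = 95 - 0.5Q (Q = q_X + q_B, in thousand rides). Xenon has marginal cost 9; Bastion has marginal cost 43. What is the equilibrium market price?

49

Xenon's profit: π_X = (95 - 0.5Q)q_X - (9q_X). Setting ∂π_X/∂q_X = 0: 86 - q_X - (1/2)(q_B) = 0.
Bastion's first-order condition: 52 - q_B - (1/2)(q_X) = 0.
Best responses: q_X = (86 - (1/2)q_B), q_B = (52 - (1/2)q_X).
Substituting one into the other gives q_X = 80 and q_B = 12.
Total output Q = 92, so price P = 95 - (1/2)·92 = 49.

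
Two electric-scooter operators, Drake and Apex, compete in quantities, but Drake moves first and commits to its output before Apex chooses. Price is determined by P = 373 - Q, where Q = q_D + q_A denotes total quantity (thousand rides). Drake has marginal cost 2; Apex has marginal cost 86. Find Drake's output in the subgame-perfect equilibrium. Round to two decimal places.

227.50

The follower Apex best-responds to any q_D: π_A = (373 - Q)q_A - 86q_A.
Setting the follower's marginal profit to zero, 287 - q_D - 2q_A = 0, i.e. q_A = (287 - q_D)/2.
The leader anticipates this reaction. Substituting into P = 373 - Q gives P = 459/2 - (1/2)q_D, so π_D = (459/2 - (1/2)q_D)q_D - 2q_D.
Leader FOC: 455/2 - q_D = 0, so q_D = 455/2.
Then q_A = (287 - 455/2)/2 = 119/4.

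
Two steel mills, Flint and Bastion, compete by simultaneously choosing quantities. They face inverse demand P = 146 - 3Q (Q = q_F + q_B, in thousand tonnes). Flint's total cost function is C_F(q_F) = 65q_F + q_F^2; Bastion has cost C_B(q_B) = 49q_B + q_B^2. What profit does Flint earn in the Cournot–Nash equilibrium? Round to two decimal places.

168.53

Flint's profit: π_F = (146 - 3Q)q_F - (65q_F + q_F²). Setting ∂π_F/∂q_F = 0: 81 - 8q_F - 3(q_B) = 0.
Bastion's profit: π_B = (146 - 3Q)q_B - (49q_B + q_B²). Setting ∂π_B/∂q_B = 0: 97 - 8q_B - 3(q_F) = 0.
Rearranging gives the reaction functions q_F = (81 - 3q_B)/8 and q_B = (97 - 3q_F)/8.
Solving the pair: q_F = 357/55, q_B = 533/55.
Price P = 146 - 3·(178/11) = 1072/11.
Flint's profit: (1072/11)·(357/55) - 65·(357/55) - (357/55)² = 168.5276.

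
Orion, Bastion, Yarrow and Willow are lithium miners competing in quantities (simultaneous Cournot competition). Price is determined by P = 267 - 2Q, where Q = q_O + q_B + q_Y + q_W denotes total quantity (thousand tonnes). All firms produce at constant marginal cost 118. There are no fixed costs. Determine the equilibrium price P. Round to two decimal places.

A representative firm's profit is π_i = q_i(267 - 2Q) - 118q_i.
First-order condition (treating rivals' output as given): 149 - 4q_i - 2·Σ_{j≠i} q_j = 0.
With identical firms every q_j equals q_i, so Σ_{j≠i} q_j = 3q_i and 149 = 10q_i, giving q_i = 149/10.
Total output Q = 298/5, so price P = 267 - 2·(298/5) = 739/5.

147.80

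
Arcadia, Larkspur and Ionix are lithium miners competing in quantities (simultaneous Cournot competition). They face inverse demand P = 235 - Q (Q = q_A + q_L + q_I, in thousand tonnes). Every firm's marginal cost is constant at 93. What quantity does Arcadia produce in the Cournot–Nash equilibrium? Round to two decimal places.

35.50

A representative firm's profit is π_i = q_i(235 - Q) - 93q_i.
Setting ∂π_i/∂q_i = 0 with rivals' quantities fixed: 142 - 2q_i - Σ_{j≠i} q_j = 0.
By symmetry each firm produces the same amount; substituting Σ_{j≠i} q_j = 2q_i yields q_i = 142/4 = 71/2.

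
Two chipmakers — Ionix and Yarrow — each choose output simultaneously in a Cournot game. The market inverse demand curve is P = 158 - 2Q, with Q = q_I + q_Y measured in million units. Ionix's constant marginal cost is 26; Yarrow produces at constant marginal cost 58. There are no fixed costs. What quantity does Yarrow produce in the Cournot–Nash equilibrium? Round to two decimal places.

11.33

Ionix's profit: π_I = (158 - 2Q)q_I - (26q_I). Setting ∂π_I/∂q_I = 0: 132 - 4q_I - 2(q_Y) = 0.
Yarrow's first-order condition: 100 - 4q_Y - 2(q_I) = 0.
Best responses: q_I = (132 - 2q_Y)/4, q_Y = (100 - 2q_I)/4.
Solving the pair: q_I = 82/3, q_Y = 34/3.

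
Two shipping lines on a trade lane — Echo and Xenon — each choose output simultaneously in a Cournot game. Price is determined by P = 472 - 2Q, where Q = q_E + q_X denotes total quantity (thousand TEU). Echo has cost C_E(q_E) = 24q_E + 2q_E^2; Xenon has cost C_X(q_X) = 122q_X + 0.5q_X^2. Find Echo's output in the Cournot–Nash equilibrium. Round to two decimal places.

42.78

Echo's profit: π_E = (472 - 2Q)q_E - (24q_E + 2q_E²). Setting ∂π_E/∂q_E = 0: 448 - 8q_E - 2(q_X) = 0.
Xenon's first-order condition: 350 - 5q_X - 2(q_E) = 0.
Rearranging gives the reaction functions q_E = (448 - 2q_X)/8 and q_X = (350 - 2q_E)/5.
Solving the pair: q_E = 385/9, q_X = 476/9.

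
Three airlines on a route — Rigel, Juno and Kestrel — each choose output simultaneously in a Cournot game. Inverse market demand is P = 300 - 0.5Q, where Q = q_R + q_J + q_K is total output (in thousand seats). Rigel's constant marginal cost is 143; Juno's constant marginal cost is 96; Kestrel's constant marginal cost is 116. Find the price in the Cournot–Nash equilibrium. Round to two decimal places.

163.75

Rigel's profit: π_R = (300 - 0.5Q)q_R - (143q_R). Setting ∂π_R/∂q_R = 0: 157 - q_R - (1/2)(q_J + q_K) = 0.
Juno's profit: π_J = (300 - 0.5Q)q_J - (96q_J). Setting ∂π_J/∂q_J = 0: 204 - q_J - (1/2)(q_R + q_K) = 0.
Kestrel's first-order condition: 184 - q_K - (1/2)(q_R + q_J) = 0.
Summing all 3 equations gives 545 − 2Q = 0, hence Q = 545/2.
Back-substituting: q_R = (157 − 545/4)/(1/2) = 83/2, q_J = (204 − 545/4)/(1/2) = 271/2, q_K = (184 − 545/4)/(1/2) = 191/2.
Total output Q = 545/2, so price P = 300 - (1/2)·(545/2) = 655/4.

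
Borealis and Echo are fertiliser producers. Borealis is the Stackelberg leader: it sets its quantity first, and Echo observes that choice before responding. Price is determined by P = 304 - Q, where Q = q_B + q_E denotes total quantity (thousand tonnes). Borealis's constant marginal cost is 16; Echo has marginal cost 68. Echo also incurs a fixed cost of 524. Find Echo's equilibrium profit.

The follower Echo best-responds to any q_B: π_E = (304 - Q)q_E - 68q_E.
Setting the follower's marginal profit to zero, 236 - q_B - 2q_E = 0, i.e. q_E = (236 - q_B)/2.
The leader anticipates this reaction. Substituting into P = 304 - Q gives P = 186 - (1/2)q_B, so π_B = (186 - (1/2)q_B)q_B - 16q_B.
Leader FOC: 170 - q_B = 0, so q_B = 170.
Then q_E = (236 - 170)/2 = 33.
Price P = 304 - 203 = 101.
Echo's profit: (101 - 68)·33 - 524 = 565.

565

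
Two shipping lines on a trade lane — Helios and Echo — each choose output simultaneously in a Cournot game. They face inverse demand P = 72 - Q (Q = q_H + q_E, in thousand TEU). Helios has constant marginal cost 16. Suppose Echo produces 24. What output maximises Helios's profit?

With the rival's output fixed at 24, Helios's profit is π_H = (72 - 24 - q_H)q_H - (16q_H) = (48 - q_H)q_H - (16q_H).
∂π_H/∂q_H = 32 - 2q_H = 0, so q_H = 16.

16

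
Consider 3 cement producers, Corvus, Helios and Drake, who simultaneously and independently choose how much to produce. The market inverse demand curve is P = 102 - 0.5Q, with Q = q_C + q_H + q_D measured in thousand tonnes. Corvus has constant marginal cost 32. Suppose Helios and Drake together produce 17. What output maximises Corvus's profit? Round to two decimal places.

61.50

With rivals' combined output fixed at 17, Corvus's profit is π_C = (102 - (1/2)·17 - (1/2)q_C)q_C - (32q_C) = (187/2 - (1/2)q_C)q_C - (32q_C).
∂π_C/∂q_C = 123/2 - q_C = 0, so q_C = 123/2.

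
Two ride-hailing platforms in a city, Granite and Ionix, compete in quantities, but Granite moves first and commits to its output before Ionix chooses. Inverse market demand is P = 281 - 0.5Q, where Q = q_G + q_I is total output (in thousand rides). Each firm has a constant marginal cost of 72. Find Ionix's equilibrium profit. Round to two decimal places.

5460.13

Solve by backward induction. Given q_G, the follower Ionix maximises π_I = (281 - (1/2)q_G - (1/2)q_I)q_I - 72q_I.
Follower FOC: 209 - (1/2)q_G - q_I = 0, so q_I(q_G) = (209 - (1/2)q_G).
The leader anticipates this reaction. Substituting into P = 281 - 0.5Q gives P = 353/2 - (1/4)q_G, so π_G = (353/2 - (1/4)q_G)q_G - 72q_G.
Leader FOC: 209/2 - (1/2)q_G = 0, so q_G = 209.
Then q_I = (209 - (1/2)·209) = 209/2.
Price P = 281 - (1/2)·(627/2) = 497/4.
Ionix's profit: (497/4 - 72)·(209/2) = 5460.1250.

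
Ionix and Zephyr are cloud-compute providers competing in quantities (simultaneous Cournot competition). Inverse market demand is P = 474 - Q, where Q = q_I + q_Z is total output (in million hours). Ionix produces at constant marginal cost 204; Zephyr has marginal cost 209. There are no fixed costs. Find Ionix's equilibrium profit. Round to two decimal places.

Ionix's profit: π_I = (474 - Q)q_I - (204q_I). Setting ∂π_I/∂q_I = 0: 270 - 2q_I - (q_Z) = 0.
Zephyr's profit: π_Z = (474 - Q)q_Z - (209q_Z). Setting ∂π_Z/∂q_Z = 0: 265 - 2q_Z - (q_I) = 0.
Best responses: q_I = (270 - q_Z)/2, q_Z = (265 - q_I)/2.
Substituting one into the other gives q_I = 275/3 and q_Z = 260/3.
Price P = 474 - 535/3 = 887/3.
Ionix's profit: (887/3 - 204)·(275/3) = 8402.7778.

8402.78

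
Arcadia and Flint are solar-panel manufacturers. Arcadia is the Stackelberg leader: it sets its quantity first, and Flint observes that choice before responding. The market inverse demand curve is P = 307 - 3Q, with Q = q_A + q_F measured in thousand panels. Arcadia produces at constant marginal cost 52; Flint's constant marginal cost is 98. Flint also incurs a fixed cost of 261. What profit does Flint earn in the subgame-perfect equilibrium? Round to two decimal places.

The follower Flint best-responds to any q_A: π_F = (307 - 3Q)q_F - 98q_F.
Setting the follower's marginal profit to zero, 209 - 3q_A - 6q_F = 0, i.e. q_F = (209 - 3q_A)/6.
The leader anticipates this reaction. Substituting into P = 307 - 3Q gives P = 405/2 - (3/2)q_A, so π_A = (405/2 - (3/2)q_A)q_A - 52q_A.
The leader's first-order condition 301/2 - 3q_A = 0 yields q_A = 301/6.
Then q_F = (209 - 3·(301/6))/6 = 39/4.
Price P = 307 - 3·(719/12) = 509/4.
Flint's profit: (509/4 - 98)·(39/4) - 261 = 387/16.

24.19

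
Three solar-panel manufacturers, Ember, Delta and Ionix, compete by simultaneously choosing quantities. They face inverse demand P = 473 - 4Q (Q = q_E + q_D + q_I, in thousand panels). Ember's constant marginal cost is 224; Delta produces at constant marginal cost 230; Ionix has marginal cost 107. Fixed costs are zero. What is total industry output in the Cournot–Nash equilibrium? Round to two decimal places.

53.63

Ember's profit: π_E = (473 - 4Q)q_E - (224q_E). Setting ∂π_E/∂q_E = 0: 249 - 8q_E - 4(q_D + q_I) = 0.
Delta's first-order condition: 243 - 8q_D - 4(q_E + q_I) = 0.
Ionix's first-order condition: 366 - 8q_I - 4(q_E + q_D) = 0.
Adding the 3 first-order conditions: 858 − 16Q = 0, so Q = 429/8.
Back-substituting: q_E = (249 − 429/2)/4 = 69/8, q_D = (243 − 429/2)/4 = 57/8, q_I = (366 − 429/2)/4 = 303/8.
Total output Q = 69/8 + 57/8 + 303/8 = 429/8.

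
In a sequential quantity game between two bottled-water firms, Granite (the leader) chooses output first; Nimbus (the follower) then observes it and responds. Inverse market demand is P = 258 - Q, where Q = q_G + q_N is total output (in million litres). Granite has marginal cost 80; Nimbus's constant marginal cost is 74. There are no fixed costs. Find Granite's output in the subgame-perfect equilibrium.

86

Solve by backward induction. Given q_G, the follower Nimbus maximises π_N = (258 - q_G - q_N)q_N - 74q_N.
∂π_N/∂q_N = 184 - q_G - 2q_N = 0 gives the reaction function q_N = (184 - q_G)/2.
Granite substitutes q_N(q_G) into its own profit: π_G = q_G(258 - q_G - (184 - q_G)/2) - 80q_G = (166 - (1/2)q_G)q_G - 80q_G.
Leader FOC: 86 - q_G = 0, so q_G = 86.
Then q_N = (184 - 86)/2 = 49.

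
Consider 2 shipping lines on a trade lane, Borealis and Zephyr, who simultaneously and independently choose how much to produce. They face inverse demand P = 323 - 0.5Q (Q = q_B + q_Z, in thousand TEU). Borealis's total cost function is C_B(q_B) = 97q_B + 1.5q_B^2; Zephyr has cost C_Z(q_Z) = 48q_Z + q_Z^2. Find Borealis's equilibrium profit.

Borealis's profit: π_B = (323 - 0.5Q)q_B - (97q_B + (3/2)q_B²). Setting ∂π_B/∂q_B = 0: 226 - 4q_B - (1/2)(q_Z) = 0.
Zephyr's first-order condition: 275 - 3q_Z - (1/2)(q_B) = 0.
So q_B = (226 - (1/2)q_Z)/4 and q_Z = (275 - (1/2)q_B)/3.
Substituting one into the other gives q_B = 46 and q_Z = 84.
Price P = 323 - (1/2)·130 = 258.
Borealis's profit: 258·46 - 97·46 - (3/2)·46² = 4232.

4232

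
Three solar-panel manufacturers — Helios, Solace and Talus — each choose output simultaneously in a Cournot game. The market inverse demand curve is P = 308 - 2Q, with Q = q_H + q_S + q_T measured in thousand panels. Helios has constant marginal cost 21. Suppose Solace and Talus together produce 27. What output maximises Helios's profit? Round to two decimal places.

58.25

With rivals' combined output fixed at 27, Helios's profit is π_H = (308 - 2·27 - 2q_H)q_H - (21q_H) = (254 - 2q_H)q_H - (21q_H).
∂π_H/∂q_H = 233 - 4q_H = 0, so q_H = 233/4.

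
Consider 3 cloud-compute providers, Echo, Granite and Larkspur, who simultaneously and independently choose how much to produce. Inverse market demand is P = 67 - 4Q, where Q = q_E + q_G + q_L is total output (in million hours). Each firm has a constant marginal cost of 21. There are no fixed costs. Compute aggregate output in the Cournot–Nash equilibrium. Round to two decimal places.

A representative firm's profit is π_i = q_i(67 - 4Q) - 21q_i.
Setting ∂π_i/∂q_i = 0 with rivals' quantities fixed: 46 - 8q_i - 4·Σ_{j≠i} q_j = 0.
With identical firms every q_j equals q_i, so Σ_{j≠i} q_j = 2q_i and 46 = 16q_i, giving q_i = 23/8.
Total output Q = 23/8 + 23/8 + 23/8 = 69/8.

8.63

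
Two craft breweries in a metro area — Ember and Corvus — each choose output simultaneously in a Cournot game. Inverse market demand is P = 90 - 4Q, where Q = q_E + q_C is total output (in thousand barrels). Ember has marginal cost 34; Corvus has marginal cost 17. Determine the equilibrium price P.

Ember's profit: π_E = (90 - 4Q)q_E - (34q_E). Setting ∂π_E/∂q_E = 0: 56 - 8q_E - 4(q_C) = 0.
Corvus's first-order condition: 73 - 8q_C - 4(q_E) = 0.
Rearranging gives the reaction functions q_E = (56 - 4q_C)/8 and q_C = (73 - 4q_E)/8.
Solving the pair: q_E = 13/4, q_C = 15/2.
Total output Q = 43/4, so price P = 90 - 4·(43/4) = 47.

47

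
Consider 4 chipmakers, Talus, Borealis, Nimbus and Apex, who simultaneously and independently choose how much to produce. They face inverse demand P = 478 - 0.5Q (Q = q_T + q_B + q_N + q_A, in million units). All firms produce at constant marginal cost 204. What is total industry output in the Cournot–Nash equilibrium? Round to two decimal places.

438.40

A representative firm's profit is π_i = q_i(478 - 0.5Q) - 204q_i.
First-order condition (treating rivals' output as given): 274 - q_i - (1/2)·Σ_{j≠i} q_j = 0.
By symmetry each firm produces the same amount; substituting Σ_{j≠i} q_j = 3q_i yields q_i = 274/(5/2) = 548/5.
Total output Q = 548/5 + 548/5 + 548/5 + 548/5 = 438.4000.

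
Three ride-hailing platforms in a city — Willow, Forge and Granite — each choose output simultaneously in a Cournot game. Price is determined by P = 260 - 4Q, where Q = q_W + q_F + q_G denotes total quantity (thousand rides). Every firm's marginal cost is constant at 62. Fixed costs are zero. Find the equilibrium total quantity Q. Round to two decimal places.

37.13

Each firm earns π_i = (260 - 4Q)q_i - 62q_i.
First-order condition (treating rivals' output as given): 198 - 8q_i - 4·Σ_{j≠i} q_j = 0.
With identical firms every q_j equals q_i, so Σ_{j≠i} q_j = 2q_i and 198 = 16q_i, giving q_i = 99/8.
Total output Q = 99/8 + 99/8 + 99/8 = 297/8.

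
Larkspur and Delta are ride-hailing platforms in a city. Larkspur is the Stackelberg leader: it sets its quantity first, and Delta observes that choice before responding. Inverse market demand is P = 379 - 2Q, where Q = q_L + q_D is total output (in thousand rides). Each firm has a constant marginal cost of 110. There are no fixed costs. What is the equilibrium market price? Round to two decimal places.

The follower Delta best-responds to any q_L: π_D = (379 - 2Q)q_D - 110q_D.
Follower FOC: 269 - 2q_L - 4q_D = 0, so q_D(q_L) = (269 - 2q_L)/4.
Larkspur substitutes q_D(q_L) into its own profit: π_L = q_L(379 - 2q_L - (269 - 2q_L)/2) - 110q_L = (489/2 - q_L)q_L - 110q_L.
The leader's first-order condition 269/2 - 2q_L = 0 yields q_L = 269/4.
Then q_D = (269 - 2·(269/4))/4 = 269/8.
Total output Q = 807/8, so price P = 379 - 2·(807/8) = 709/4.

177.25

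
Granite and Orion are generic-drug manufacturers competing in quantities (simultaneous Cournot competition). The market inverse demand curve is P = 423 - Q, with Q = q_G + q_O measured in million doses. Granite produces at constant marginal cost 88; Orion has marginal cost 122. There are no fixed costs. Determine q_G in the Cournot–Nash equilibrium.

Granite's profit: π_G = (423 - Q)q_G - (88q_G). Setting ∂π_G/∂q_G = 0: 335 - 2q_G - (q_O) = 0.
Orion's profit: π_O = (423 - Q)q_O - (122q_O). Setting ∂π_O/∂q_O = 0: 301 - 2q_O - (q_G) = 0.
So q_G = (335 - q_O)/2 and q_O = (301 - q_G)/2.
Substituting one into the other gives q_G = 123 and q_O = 89.

123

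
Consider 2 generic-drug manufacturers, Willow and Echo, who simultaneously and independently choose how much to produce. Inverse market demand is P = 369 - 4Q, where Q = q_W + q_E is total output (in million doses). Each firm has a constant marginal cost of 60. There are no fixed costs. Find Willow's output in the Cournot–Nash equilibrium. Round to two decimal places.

25.75

Each firm earns π_i = (369 - 4Q)q_i - 60q_i.
Setting ∂π_i/∂q_i = 0 with rivals' quantities fixed: 309 - 8q_i - 4q_j = 0.
With identical firms every q_j equals q_i, so q_j = q_i and 309 = 12q_i, giving q_i = 103/4.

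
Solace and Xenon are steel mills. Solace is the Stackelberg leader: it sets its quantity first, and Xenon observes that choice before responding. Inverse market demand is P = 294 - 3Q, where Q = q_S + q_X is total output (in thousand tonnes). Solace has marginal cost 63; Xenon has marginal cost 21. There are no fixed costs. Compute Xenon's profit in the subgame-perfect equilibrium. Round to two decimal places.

Solve by backward induction. Given q_S, the follower Xenon maximises π_X = (294 - 3q_S - 3q_X)q_X - 21q_X.
∂π_X/∂q_X = 273 - 3q_S - 6q_X = 0 gives the reaction function q_X = (273 - 3q_S)/6.
Solace substitutes q_X(q_S) into its own profit: π_S = q_S(294 - 3q_S - (273 - 3q_S)/2) - 63q_S = (315/2 - (3/2)q_S)q_S - 63q_S.
Maximising: ∂π_S/∂q_S = 189/2 - 3q_S = 0, giving q_S = 63/2.
Then q_X = (273 - 3·(63/2))/6 = 119/4.
Price P = 294 - 3·(245/4) = 441/4.
Xenon's profit: (441/4 - 21)·(119/4) = 2655.1875.

2655.19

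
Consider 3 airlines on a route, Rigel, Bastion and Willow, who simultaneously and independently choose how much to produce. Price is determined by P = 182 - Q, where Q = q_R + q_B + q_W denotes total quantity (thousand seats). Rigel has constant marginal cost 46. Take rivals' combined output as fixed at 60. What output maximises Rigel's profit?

With rivals' combined output fixed at 60, Rigel's profit is π_R = (182 - 60 - q_R)q_R - (46q_R) = (122 - q_R)q_R - (46q_R).
∂π_R/∂q_R = 76 - 2q_R = 0, so q_R = 38.

38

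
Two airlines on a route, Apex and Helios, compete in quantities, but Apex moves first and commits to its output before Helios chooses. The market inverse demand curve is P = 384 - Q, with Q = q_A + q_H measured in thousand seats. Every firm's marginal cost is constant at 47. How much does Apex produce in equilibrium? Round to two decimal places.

168.50

The follower Helios best-responds to any q_A: π_H = (384 - Q)q_H - 47q_H.
∂π_H/∂q_H = 337 - q_A - 2q_H = 0 gives the reaction function q_H = (337 - q_A)/2.
The leader anticipates this reaction. Substituting into P = 384 - Q gives P = 431/2 - (1/2)q_A, so π_A = (431/2 - (1/2)q_A)q_A - 47q_A.
Maximising: ∂π_A/∂q_A = 337/2 - q_A = 0, giving q_A = 337/2.
Then q_H = (337 - 337/2)/2 = 337/4.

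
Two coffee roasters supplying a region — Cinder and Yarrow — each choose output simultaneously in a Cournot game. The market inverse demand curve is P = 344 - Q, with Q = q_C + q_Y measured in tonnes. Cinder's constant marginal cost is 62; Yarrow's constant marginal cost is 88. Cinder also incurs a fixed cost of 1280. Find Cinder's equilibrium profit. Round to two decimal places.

Cinder's profit: π_C = (344 - Q)q_C - (62q_C). Setting ∂π_C/∂q_C = 0: 282 - 2q_C - (q_Y) = 0.
Yarrow's first-order condition: 256 - 2q_Y - (q_C) = 0.
Rearranging gives the reaction functions q_C = (282 - q_Y)/2 and q_Y = (256 - q_C)/2.
Solving the pair: q_C = 308/3, q_Y = 230/3.
Price P = 344 - 538/3 = 494/3.
Cinder's profit: (494/3 - 62)·(308/3) - 1280 = 9260.4444.

9260.44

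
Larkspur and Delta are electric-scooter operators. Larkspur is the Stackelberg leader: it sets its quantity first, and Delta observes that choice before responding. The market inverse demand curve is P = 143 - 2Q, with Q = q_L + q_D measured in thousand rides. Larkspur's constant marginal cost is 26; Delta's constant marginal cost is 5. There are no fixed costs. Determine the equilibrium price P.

Solve by backward induction. Given q_L, the follower Delta maximises π_D = (143 - 2q_L - 2q_D)q_D - 5q_D.
Setting the follower's marginal profit to zero, 138 - 2q_L - 4q_D = 0, i.e. q_D = (138 - 2q_L)/4.
The leader anticipates this reaction. Substituting into P = 143 - 2Q gives P = 74 - q_L, so π_L = (74 - q_L)q_L - 26q_L.
Maximising: ∂π_L/∂q_L = 48 - 2q_L = 0, giving q_L = 24.
Then q_D = (138 - 2·24)/4 = 45/2.
Total output Q = 93/2, so price P = 143 - 2·(93/2) = 50.

50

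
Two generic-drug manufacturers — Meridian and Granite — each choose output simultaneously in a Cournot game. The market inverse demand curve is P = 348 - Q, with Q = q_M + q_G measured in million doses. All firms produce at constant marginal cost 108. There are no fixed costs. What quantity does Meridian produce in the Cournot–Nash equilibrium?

A representative firm's profit is π_i = q_i(348 - Q) - 108q_i.
First-order condition (treating rivals' output as given): 240 - 2q_i - q_j = 0.
With identical firms every q_j equals q_i, so q_j = q_i and 240 = 3q_i, giving q_i = 80.

80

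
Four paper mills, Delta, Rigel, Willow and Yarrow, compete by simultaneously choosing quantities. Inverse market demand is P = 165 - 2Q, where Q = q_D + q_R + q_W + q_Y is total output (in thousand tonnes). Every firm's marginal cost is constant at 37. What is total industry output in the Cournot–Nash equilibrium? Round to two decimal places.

51.20

A representative firm's profit is π_i = q_i(165 - 2Q) - 37q_i.
Setting ∂π_i/∂q_i = 0 with rivals' quantities fixed: 128 - 4q_i - 2·Σ_{j≠i} q_j = 0.
By symmetry each firm produces the same amount; substituting Σ_{j≠i} q_j = 3q_i yields q_i = 128/10 = 64/5.
Total output Q = 64/5 + 64/5 + 64/5 + 64/5 = 256/5.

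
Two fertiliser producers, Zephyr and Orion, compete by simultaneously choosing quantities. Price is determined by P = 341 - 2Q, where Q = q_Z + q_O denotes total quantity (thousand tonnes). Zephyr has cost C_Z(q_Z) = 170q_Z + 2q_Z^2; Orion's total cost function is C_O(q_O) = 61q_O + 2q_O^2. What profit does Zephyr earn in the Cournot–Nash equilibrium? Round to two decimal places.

725.40

Zephyr's profit: π_Z = (341 - 2Q)q_Z - (170q_Z + 2q_Z²). Setting ∂π_Z/∂q_Z = 0: 171 - 8q_Z - 2(q_O) = 0.
Orion's first-order condition: 280 - 8q_O - 2(q_Z) = 0.
Best responses: q_Z = (171 - 2q_O)/8, q_O = (280 - 2q_Z)/8.
Solving the pair: q_Z = 202/15, q_O = 949/30.
Price P = 341 - 2·(451/10) = 1254/5.
Zephyr's profit: (1254/5)·(202/15) - 170·(202/15) - 2(202/15)² = 725.4044.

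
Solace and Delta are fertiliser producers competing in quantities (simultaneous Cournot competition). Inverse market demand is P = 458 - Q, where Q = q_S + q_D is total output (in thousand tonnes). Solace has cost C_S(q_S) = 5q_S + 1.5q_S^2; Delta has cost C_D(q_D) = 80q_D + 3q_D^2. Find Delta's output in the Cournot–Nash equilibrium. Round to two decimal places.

36.85

Solace's profit: π_S = (458 - Q)q_S - (5q_S + (3/2)q_S²). Setting ∂π_S/∂q_S = 0: 453 - 5q_S - (q_D) = 0.
Delta's profit: π_D = (458 - Q)q_D - (80q_D + 3q_D²). Setting ∂π_D/∂q_D = 0: 378 - 8q_D - (q_S) = 0.
So q_S = (453 - q_D)/5 and q_D = (378 - q_S)/8.
Solving the pair: q_S = 1082/13, q_D = 479/13.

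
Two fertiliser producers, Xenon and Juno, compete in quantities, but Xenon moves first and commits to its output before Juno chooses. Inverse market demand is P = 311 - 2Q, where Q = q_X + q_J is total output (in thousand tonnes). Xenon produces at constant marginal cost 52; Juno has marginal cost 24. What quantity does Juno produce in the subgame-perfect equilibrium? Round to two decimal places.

42.88

The follower Juno best-responds to any q_X: π_J = (311 - 2Q)q_J - 24q_J.
Follower FOC: 287 - 2q_X - 4q_J = 0, so q_J(q_X) = (287 - 2q_X)/4.
The leader anticipates this reaction. Substituting into P = 311 - 2Q gives P = 335/2 - q_X, so π_X = (335/2 - q_X)q_X - 52q_X.
Leader FOC: 231/2 - 2q_X = 0, so q_X = 231/4.
Then q_J = (287 - 2·(231/4))/4 = 343/8.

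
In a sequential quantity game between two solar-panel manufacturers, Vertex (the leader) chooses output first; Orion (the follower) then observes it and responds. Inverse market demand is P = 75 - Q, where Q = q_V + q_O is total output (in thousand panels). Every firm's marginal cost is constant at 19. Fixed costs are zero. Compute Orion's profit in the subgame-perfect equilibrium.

196

Solve by backward induction. Given q_V, the follower Orion maximises π_O = (75 - q_V - q_O)q_O - 19q_O.
Follower FOC: 56 - q_V - 2q_O = 0, so q_O(q_V) = (56 - q_V)/2.
Vertex substitutes q_O(q_V) into its own profit: π_V = q_V(75 - q_V - (56 - q_V)/2) - 19q_V = (47 - (1/2)q_V)q_V - 19q_V.
The leader's first-order condition 28 - q_V = 0 yields q_V = 28.
Then q_O = (56 - 28)/2 = 14.
Price P = 75 - 42 = 33.
Orion's profit: (33 - 19)·14 = 196.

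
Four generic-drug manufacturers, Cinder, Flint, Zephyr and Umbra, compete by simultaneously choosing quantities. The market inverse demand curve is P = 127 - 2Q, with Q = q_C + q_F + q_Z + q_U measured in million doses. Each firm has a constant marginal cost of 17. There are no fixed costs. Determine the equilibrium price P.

39

A representative firm's profit is π_i = q_i(127 - 2Q) - 17q_i.
Setting ∂π_i/∂q_i = 0 with rivals' quantities fixed: 110 - 4q_i - 2·Σ_{j≠i} q_j = 0.
With identical firms every q_j equals q_i, so Σ_{j≠i} q_j = 3q_i and 110 = 10q_i, giving q_i = 11.
Total output Q = 44, so price P = 127 - 2·44 = 39.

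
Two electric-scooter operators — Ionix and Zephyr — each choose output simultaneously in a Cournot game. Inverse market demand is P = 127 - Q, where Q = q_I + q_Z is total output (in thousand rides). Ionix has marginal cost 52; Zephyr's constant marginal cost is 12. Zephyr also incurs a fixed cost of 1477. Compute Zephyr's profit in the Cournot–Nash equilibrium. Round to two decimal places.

1192.44

Ionix's profit: π_I = (127 - Q)q_I - (52q_I). Setting ∂π_I/∂q_I = 0: 75 - 2q_I - (q_Z) = 0.
Zephyr's first-order condition: 115 - 2q_Z - (q_I) = 0.
So q_I = (75 - q_Z)/2 and q_Z = (115 - q_I)/2.
Solving the pair: q_I = 35/3, q_Z = 155/3.
Price P = 127 - 190/3 = 191/3.
Zephyr's profit: (191/3 - 12)·(155/3) - 1477 = 1192.4444.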